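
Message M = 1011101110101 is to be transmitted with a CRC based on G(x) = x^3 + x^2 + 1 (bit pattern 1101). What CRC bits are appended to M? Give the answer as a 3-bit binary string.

001

Append 3 zeros: 1011101110101000. Divide by 1101 (XOR where the leading bit is 1):
  pos 0: 1011 XOR 1101 = 0110
  pos 1: 1101 XOR 1101 = 0000
  pos 6: 1110 XOR 1101 = 0011
  pos 8: 1110 XOR 1101 = 0011
  pos 10: 1110 XOR 1101 = 0011
  pos 12: 1100 XOR 1101 = 0001
Remainder (last 3 bits) = 001. This is the CRC / FCS.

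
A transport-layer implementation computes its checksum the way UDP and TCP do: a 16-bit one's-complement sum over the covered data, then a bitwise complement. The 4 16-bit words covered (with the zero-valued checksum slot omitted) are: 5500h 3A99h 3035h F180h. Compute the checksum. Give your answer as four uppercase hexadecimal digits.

4EB0

One's-complement addition (fold any carry out of bit 15 back into bit 0):
  0x5500 + 0x3A99 = 0x08F99
  0x8F99 + 0x3035 = 0x0BFCE
  0xBFCE + 0xF180 = 0x1B14E → wrap carry → 0xB14F
One's-complement sum = 0xB14F.
Checksum = ~0xB14F & 0xFFFF = 0x4EB0.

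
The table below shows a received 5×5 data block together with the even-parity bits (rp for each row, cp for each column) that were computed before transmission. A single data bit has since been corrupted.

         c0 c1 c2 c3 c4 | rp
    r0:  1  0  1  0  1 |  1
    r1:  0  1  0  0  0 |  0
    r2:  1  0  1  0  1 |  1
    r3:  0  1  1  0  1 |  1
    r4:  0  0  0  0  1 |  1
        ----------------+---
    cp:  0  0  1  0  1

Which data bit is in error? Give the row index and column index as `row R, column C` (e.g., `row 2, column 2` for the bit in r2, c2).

row 1, column 4

Recompute each row's even parity and compare to rp:
  r0: data parity 1, sent rp 1 → ok
  r1: data parity 1, sent rp 0 → mismatch
  r2: data parity 1, sent rp 1 → ok
  r3: data parity 1, sent rp 1 → ok
  r4: data parity 1, sent rp 1 → ok
Recompute each column's even parity and compare to cp:
  c0: data parity 0, sent cp 0 → ok
  c1: data parity 0, sent cp 0 → ok
  c2: data parity 1, sent cp 1 → ok
  c3: data parity 0, sent cp 0 → ok
  c4: data parity 0, sent cp 1 → mismatch
Exactly one row (r1) and one column (c4) fail → the flipped bit is at their intersection.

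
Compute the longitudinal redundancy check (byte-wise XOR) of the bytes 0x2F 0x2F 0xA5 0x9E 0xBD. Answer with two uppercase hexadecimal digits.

XOR the bytes together:
  start with 0x2F
  0x2F ⊕ 0x2F = 0x00
  0x00 ⊕ 0xA5 = 0xA5
  0xA5 ⊕ 0x9E = 0x3B
  0x3B ⊕ 0xBD = 0x86

86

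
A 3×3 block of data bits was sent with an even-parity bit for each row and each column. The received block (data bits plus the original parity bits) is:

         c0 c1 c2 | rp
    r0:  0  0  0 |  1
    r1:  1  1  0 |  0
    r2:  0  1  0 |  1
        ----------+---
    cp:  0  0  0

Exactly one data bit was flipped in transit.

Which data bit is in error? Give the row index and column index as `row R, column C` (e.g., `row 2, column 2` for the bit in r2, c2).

row 0, column 0

Recompute each row's even parity and compare to rp:
  r0: data parity 0, sent rp 1 → mismatch
  r1: data parity 0, sent rp 0 → ok
  r2: data parity 1, sent rp 1 → ok
Recompute each column's even parity and compare to cp:
  c0: data parity 1, sent cp 0 → mismatch
  c1: data parity 0, sent cp 0 → ok
  c2: data parity 0, sent cp 0 → ok
Exactly one row (r0) and one column (c0) fail → the flipped bit is at their intersection.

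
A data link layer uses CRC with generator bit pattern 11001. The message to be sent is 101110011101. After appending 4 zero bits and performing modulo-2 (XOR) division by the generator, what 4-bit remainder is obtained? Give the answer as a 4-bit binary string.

0110

Append 4 zeros: 1011100111010000. Divide by 11001 (XOR where the leading bit is 1):
  pos 0: 10111 XOR 11001 = 01110
  pos 1: 11100 XOR 11001 = 00101
  pos 3: 10101 XOR 11001 = 01100
  pos 4: 11001 XOR 11001 = 00000
  pos 9: 10100 XOR 11001 = 01101
  pos 10: 11010 XOR 11001 = 00011
Remainder (last 4 bits) = 0110. This is the CRC / FCS.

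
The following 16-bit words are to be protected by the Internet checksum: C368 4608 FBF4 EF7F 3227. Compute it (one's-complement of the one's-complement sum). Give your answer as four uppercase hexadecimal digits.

D8F2

One's-complement addition (fold any carry out of bit 15 back into bit 0):
  0xC368 + 0x4608 = 0x10970 → wrap carry → 0x0971
  0x0971 + 0xFBF4 = 0x10565 → wrap carry → 0x0566
  0x0566 + 0xEF7F = 0x0F4E5
  0xF4E5 + 0x3227 = 0x1270C → wrap carry → 0x270D
One's-complement sum = 0x270D.
Checksum = ~0x270D & 0xFFFF = 0xD8F2.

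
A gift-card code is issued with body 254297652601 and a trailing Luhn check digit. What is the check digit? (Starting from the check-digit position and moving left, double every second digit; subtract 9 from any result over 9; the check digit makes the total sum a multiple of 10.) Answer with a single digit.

1

Partial digits right→left: 1 0 6 2 5 6 7 9 2 4 5 2
Double every second digit counting from the check-digit position (so the 1st, 3rd, 5th, ... of the partial from the right).
  doubled (with −9 where >9): 2 3 1 5 4 1 → sum 16
  kept as-is: 0 2 6 9 4 2 → sum 23
Total = 16 + 23 = 39.
Check digit = (10 − (39 mod 10)) mod 10 = 1.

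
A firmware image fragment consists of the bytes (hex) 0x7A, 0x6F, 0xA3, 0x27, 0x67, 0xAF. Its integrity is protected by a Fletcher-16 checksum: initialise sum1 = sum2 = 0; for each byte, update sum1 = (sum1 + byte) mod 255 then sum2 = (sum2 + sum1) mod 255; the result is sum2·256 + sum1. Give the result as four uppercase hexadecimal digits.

8ECB

Running sums (mod 255):
  after byte 0 (0x7A): sum1=122, sum2=122
  after byte 1 (0x6F): sum1=233, sum2=100
  after byte 2 (0xA3): sum1=141, sum2=241
  after byte 3 (0x27): sum1=180, sum2=166
  after byte 4 (0x67): sum1=28, sum2=194
  after byte 5 (0xAF): sum1=203, sum2=142
Checksum = sum2·256 + sum1 = 142·256 + 203 = 36555 = 0x8ECB.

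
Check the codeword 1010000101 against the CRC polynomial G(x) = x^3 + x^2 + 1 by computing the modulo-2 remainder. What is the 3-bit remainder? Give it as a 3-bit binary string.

000

Modulo-2 division of 1010000101 by 1101:
  pos 0: 1010 XOR 1101 = 0111
  pos 1: 1110 XOR 1101 = 0011
  pos 3: 1100 XOR 1101 = 0001
  pos 6: 1101 XOR 1101 = 0000
Remainder = 000 (zero — the frame passes the CRC check).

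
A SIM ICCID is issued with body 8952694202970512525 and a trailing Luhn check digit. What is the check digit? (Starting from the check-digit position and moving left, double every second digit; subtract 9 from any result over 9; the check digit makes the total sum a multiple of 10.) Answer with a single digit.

8

Partial digits right→left: 5 2 5 2 1 5 0 7 9 2 0 2 4 9 6 2 5 9 8
Double every second digit counting from the check-digit position (so the 1st, 3rd, 5th, ... of the partial from the right).
  doubled (with −9 where >9): 1 1 2 0 9 0 8 3 1 7 → sum 32
  kept as-is: 2 2 5 7 2 2 9 2 9 → sum 40
Total = 32 + 40 = 72.
Check digit = (10 − (72 mod 10)) mod 10 = 8.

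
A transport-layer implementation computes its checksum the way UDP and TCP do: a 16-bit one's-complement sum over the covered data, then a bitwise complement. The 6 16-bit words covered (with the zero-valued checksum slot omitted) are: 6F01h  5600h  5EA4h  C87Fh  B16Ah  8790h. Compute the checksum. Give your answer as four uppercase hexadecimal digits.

One's-complement addition (fold any carry out of bit 15 back into bit 0):
  0x6F01 + 0x5600 = 0x0C501
  0xC501 + 0x5EA4 = 0x123A5 → wrap carry → 0x23A6
  0x23A6 + 0xC87F = 0x0EC25
  0xEC25 + 0xB16A = 0x19D8F → wrap carry → 0x9D90
  0x9D90 + 0x8790 = 0x12520 → wrap carry → 0x2521
One's-complement sum = 0x2521.
Checksum = ~0x2521 & 0xFFFF = 0xDADE.

DADE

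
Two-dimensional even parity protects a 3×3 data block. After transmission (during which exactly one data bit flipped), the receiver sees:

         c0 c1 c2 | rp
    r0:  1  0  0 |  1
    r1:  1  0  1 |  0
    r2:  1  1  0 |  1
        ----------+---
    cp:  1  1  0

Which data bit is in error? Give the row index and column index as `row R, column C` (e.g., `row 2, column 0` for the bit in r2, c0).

row 2, column 2

Recompute each row's even parity and compare to rp:
  r0: data parity 1, sent rp 1 → ok
  r1: data parity 0, sent rp 0 → ok
  r2: data parity 0, sent rp 1 → mismatch
Recompute each column's even parity and compare to cp:
  c0: data parity 1, sent cp 1 → ok
  c1: data parity 1, sent cp 1 → ok
  c2: data parity 1, sent cp 0 → mismatch
Exactly one row (r2) and one column (c2) fail → the flipped bit is at their intersection.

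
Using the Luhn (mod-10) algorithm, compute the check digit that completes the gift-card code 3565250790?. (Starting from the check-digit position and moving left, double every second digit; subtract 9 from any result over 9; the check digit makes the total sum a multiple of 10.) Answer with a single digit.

Partial digits right→left: 0 9 7 0 5 2 5 6 5 3
Double every second digit counting from the check-digit position (so the 1st, 3rd, 5th, ... of the partial from the right).
  doubled (with −9 where >9): 0 5 1 1 1 → sum 8
  kept as-is: 9 0 2 6 3 → sum 20
Total = 8 + 20 = 28.
Check digit = (10 − (28 mod 10)) mod 10 = 2.

2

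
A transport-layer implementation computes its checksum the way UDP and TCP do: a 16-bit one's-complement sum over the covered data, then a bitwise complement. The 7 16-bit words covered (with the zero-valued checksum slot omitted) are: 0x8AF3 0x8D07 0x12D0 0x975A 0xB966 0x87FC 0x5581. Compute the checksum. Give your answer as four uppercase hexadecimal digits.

A6F5

One's-complement addition (fold any carry out of bit 15 back into bit 0):
  0x8AF3 + 0x8D07 = 0x117FA → wrap carry → 0x17FB
  0x17FB + 0x12D0 = 0x02ACB
  0x2ACB + 0x975A = 0x0C225
  0xC225 + 0xB966 = 0x17B8B → wrap carry → 0x7B8C
  0x7B8C + 0x87FC = 0x10388 → wrap carry → 0x0389
  0x0389 + 0x5581 = 0x0590A
One's-complement sum = 0x590A.
Checksum = ~0x590A & 0xFFFF = 0xA6F5.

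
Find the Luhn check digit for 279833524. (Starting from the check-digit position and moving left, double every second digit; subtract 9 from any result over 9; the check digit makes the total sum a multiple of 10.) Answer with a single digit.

2

Partial digits right→left: 4 2 5 3 3 8 9 7 2
Double every second digit counting from the check-digit position (so the 1st, 3rd, 5th, ... of the partial from the right).
  doubled (with −9 where >9): 8 1 6 9 4 → sum 28
  kept as-is: 2 3 8 7 → sum 20
Total = 28 + 20 = 48.
Check digit = (10 − (48 mod 10)) mod 10 = 2.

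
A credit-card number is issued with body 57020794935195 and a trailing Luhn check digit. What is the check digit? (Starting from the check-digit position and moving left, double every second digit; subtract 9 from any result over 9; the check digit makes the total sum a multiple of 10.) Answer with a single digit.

2

Partial digits right→left: 5 9 1 5 3 9 4 9 7 0 2 0 7 5
Double every second digit counting from the check-digit position (so the 1st, 3rd, 5th, ... of the partial from the right).
  doubled (with −9 where >9): 1 2 6 8 5 4 5 → sum 31
  kept as-is: 9 5 9 9 0 0 5 → sum 37
Total = 31 + 37 = 68.
Check digit = (10 − (68 mod 10)) mod 10 = 2.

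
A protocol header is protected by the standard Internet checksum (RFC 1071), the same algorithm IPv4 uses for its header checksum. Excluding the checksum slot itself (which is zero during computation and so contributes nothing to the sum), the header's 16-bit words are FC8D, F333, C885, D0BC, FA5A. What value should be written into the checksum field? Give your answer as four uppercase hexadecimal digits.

7CA0

One's-complement addition (fold any carry out of bit 15 back into bit 0):
  0xFC8D + 0xF333 = 0x1EFC0 → wrap carry → 0xEFC1
  0xEFC1 + 0xC885 = 0x1B846 → wrap carry → 0xB847
  0xB847 + 0xD0BC = 0x18903 → wrap carry → 0x8904
  0x8904 + 0xFA5A = 0x1835E → wrap carry → 0x835F
One's-complement sum = 0x835F.
Checksum = ~0x835F & 0xFFFF = 0x7CA0.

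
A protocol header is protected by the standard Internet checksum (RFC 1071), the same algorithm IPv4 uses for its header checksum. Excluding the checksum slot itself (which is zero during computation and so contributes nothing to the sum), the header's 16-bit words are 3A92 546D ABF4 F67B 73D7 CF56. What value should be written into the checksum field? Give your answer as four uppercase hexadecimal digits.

One's-complement addition (fold any carry out of bit 15 back into bit 0):
  0x3A92 + 0x546D = 0x08EFF
  0x8EFF + 0xABF4 = 0x13AF3 → wrap carry → 0x3AF4
  0x3AF4 + 0xF67B = 0x1316F → wrap carry → 0x3170
  0x3170 + 0x73D7 = 0x0A547
  0xA547 + 0xCF56 = 0x1749D → wrap carry → 0x749E
One's-complement sum = 0x749E.
Checksum = ~0x749E & 0xFFFF = 0x8B61.

8B61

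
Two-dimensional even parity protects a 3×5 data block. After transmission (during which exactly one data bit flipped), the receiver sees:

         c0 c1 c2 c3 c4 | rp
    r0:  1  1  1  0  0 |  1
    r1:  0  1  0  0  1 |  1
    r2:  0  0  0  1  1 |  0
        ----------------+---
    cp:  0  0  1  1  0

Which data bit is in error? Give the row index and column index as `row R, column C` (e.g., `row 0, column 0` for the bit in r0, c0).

Recompute each row's even parity and compare to rp:
  r0: data parity 1, sent rp 1 → ok
  r1: data parity 0, sent rp 1 → mismatch
  r2: data parity 0, sent rp 0 → ok
Recompute each column's even parity and compare to cp:
  c0: data parity 1, sent cp 0 → mismatch
  c1: data parity 0, sent cp 0 → ok
  c2: data parity 1, sent cp 1 → ok
  c3: data parity 1, sent cp 1 → ok
  c4: data parity 0, sent cp 0 → ok
Exactly one row (r1) and one column (c0) fail → the flipped bit is at their intersection.

row 1, column 0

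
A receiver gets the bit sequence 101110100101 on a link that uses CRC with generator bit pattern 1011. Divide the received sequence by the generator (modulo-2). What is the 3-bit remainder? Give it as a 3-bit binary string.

Modulo-2 division of 101110100101 by 1011:
  pos 0: 1011 XOR 1011 = 0000
  pos 4: 1010 XOR 1011 = 0001
  pos 7: 1010 XOR 1011 = 0001
Remainder = 011 (nonzero — an error is detected).

011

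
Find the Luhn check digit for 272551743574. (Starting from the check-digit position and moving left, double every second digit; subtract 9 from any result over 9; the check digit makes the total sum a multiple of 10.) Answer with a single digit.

9

Partial digits right→left: 4 7 5 3 4 7 1 5 5 2 7 2
Double every second digit counting from the check-digit position (so the 1st, 3rd, 5th, ... of the partial from the right).
  doubled (with −9 where >9): 8 1 8 2 1 5 → sum 25
  kept as-is: 7 3 7 5 2 2 → sum 26
Total = 25 + 26 = 51.
Check digit = (10 − (51 mod 10)) mod 10 = 9.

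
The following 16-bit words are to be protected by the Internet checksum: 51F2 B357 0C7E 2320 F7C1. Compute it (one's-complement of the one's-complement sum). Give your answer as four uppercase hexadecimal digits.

D355

One's-complement addition (fold any carry out of bit 15 back into bit 0):
  0x51F2 + 0xB357 = 0x10549 → wrap carry → 0x054A
  0x054A + 0x0C7E = 0x011C8
  0x11C8 + 0x2320 = 0x034E8
  0x34E8 + 0xF7C1 = 0x12CA9 → wrap carry → 0x2CAA
One's-complement sum = 0x2CAA.
Checksum = ~0x2CAA & 0xFFFF = 0xD355.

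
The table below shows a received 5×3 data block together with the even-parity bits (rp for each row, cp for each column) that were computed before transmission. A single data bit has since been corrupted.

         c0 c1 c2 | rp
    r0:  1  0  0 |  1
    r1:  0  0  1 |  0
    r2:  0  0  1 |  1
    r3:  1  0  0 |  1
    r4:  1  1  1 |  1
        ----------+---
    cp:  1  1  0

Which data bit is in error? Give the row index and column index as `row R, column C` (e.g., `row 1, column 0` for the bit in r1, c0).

row 1, column 2

Recompute each row's even parity and compare to rp:
  r0: data parity 1, sent rp 1 → ok
  r1: data parity 1, sent rp 0 → mismatch
  r2: data parity 1, sent rp 1 → ok
  r3: data parity 1, sent rp 1 → ok
  r4: data parity 1, sent rp 1 → ok
Recompute each column's even parity and compare to cp:
  c0: data parity 1, sent cp 1 → ok
  c1: data parity 1, sent cp 1 → ok
  c2: data parity 1, sent cp 0 → mismatch
Exactly one row (r1) and one column (c2) fail → the flipped bit is at their intersection.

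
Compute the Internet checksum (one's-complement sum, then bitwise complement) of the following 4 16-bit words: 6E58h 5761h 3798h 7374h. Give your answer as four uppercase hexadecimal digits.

One's-complement addition (fold any carry out of bit 15 back into bit 0):
  0x6E58 + 0x5761 = 0x0C5B9
  0xC5B9 + 0x3798 = 0x0FD51
  0xFD51 + 0x7374 = 0x170C5 → wrap carry → 0x70C6
One's-complement sum = 0x70C6.
Checksum = ~0x70C6 & 0xFFFF = 0x8F39.

8F39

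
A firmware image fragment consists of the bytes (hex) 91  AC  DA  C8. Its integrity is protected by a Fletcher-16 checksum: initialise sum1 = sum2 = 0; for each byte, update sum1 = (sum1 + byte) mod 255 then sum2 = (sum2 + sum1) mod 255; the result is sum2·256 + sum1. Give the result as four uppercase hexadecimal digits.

CAE1

Running sums (mod 255):
  after byte 0 (91): sum1=145, sum2=145
  after byte 1 (AC): sum1=62, sum2=207
  after byte 2 (DA): sum1=25, sum2=232
  after byte 3 (C8): sum1=225, sum2=202
Checksum = sum2·256 + sum1 = 202·256 + 225 = 51937 = 0xCAE1.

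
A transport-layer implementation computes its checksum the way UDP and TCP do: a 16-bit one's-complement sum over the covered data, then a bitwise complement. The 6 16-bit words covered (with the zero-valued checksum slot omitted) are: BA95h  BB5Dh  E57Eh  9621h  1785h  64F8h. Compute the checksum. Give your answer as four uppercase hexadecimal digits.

One's-complement addition (fold any carry out of bit 15 back into bit 0):
  0xBA95 + 0xBB5D = 0x175F2 → wrap carry → 0x75F3
  0x75F3 + 0xE57E = 0x15B71 → wrap carry → 0x5B72
  0x5B72 + 0x9621 = 0x0F193
  0xF193 + 0x1785 = 0x10918 → wrap carry → 0x0919
  0x0919 + 0x64F8 = 0x06E11
One's-complement sum = 0x6E11.
Checksum = ~0x6E11 & 0xFFFF = 0x91EE.

91EE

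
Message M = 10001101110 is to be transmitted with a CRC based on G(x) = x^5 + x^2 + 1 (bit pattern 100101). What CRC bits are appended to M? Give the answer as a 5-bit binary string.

Append 5 zeros: 1000110111000000. Divide by 100101 (XOR where the leading bit is 1):
  pos 0: 100011 XOR 100101 = 000110
  pos 3: 110011 XOR 100101 = 010110
  pos 4: 101101 XOR 100101 = 001000
  pos 6: 100000 XOR 100101 = 000101
  pos 9: 101000 XOR 100101 = 001101
Remainder (last 5 bits) = 11010. This is the CRC / FCS.

11010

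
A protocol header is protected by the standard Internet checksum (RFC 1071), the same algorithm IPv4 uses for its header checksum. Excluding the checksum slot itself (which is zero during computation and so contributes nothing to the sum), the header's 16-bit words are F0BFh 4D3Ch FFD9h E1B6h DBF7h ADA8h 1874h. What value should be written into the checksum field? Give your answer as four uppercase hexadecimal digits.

One's-complement addition (fold any carry out of bit 15 back into bit 0):
  0xF0BF + 0x4D3C = 0x13DFB → wrap carry → 0x3DFC
  0x3DFC + 0xFFD9 = 0x13DD5 → wrap carry → 0x3DD6
  0x3DD6 + 0xE1B6 = 0x11F8C → wrap carry → 0x1F8D
  0x1F8D + 0xDBF7 = 0x0FB84
  0xFB84 + 0xADA8 = 0x1A92C → wrap carry → 0xA92D
  0xA92D + 0x1874 = 0x0C1A1
One's-complement sum = 0xC1A1.
Checksum = ~0xC1A1 & 0xFFFF = 0x3E5E.

3E5E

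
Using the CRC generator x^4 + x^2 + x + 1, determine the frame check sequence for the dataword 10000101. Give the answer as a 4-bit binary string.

Append 4 zeros: 100001010000. Divide by 10111 (XOR where the leading bit is 1):
  pos 0: 10000 XOR 10111 = 00111
  pos 2: 11110 XOR 10111 = 01001
  pos 3: 10011 XOR 10111 = 00100
  pos 5: 10000 XOR 10111 = 00111
  pos 7: 11100 XOR 10111 = 01011
Remainder (last 4 bits) = 1011. This is the CRC / FCS.

1011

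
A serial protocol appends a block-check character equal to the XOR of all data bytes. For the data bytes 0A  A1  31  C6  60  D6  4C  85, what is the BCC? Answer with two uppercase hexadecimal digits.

23

XOR the bytes together:
  start with 0x0A
  0x0A ⊕ 0xA1 = 0xAB
  0xAB ⊕ 0x31 = 0x9A
  0x9A ⊕ 0xC6 = 0x5C
  0x5C ⊕ 0x60 = 0x3C
  0x3C ⊕ 0xD6 = 0xEA
  0xEA ⊕ 0x4C = 0xA6
  0xA6 ⊕ 0x85 = 0x23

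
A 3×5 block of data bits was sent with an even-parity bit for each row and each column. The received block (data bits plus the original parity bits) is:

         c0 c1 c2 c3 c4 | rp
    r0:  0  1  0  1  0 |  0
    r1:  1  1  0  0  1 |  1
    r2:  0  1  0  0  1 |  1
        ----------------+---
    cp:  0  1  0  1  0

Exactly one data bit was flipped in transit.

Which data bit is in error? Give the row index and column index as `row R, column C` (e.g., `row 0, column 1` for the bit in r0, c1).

Recompute each row's even parity and compare to rp:
  r0: data parity 0, sent rp 0 → ok
  r1: data parity 1, sent rp 1 → ok
  r2: data parity 0, sent rp 1 → mismatch
Recompute each column's even parity and compare to cp:
  c0: data parity 1, sent cp 0 → mismatch
  c1: data parity 1, sent cp 1 → ok
  c2: data parity 0, sent cp 0 → ok
  c3: data parity 1, sent cp 1 → ok
  c4: data parity 0, sent cp 0 → ok
Exactly one row (r2) and one column (c0) fail → the flipped bit is at their intersection.

row 2, column 0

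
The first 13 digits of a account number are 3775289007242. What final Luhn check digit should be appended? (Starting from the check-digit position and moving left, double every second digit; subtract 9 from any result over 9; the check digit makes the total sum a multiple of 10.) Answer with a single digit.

7

Partial digits right→left: 2 4 2 7 0 0 9 8 2 5 7 7 3
Double every second digit counting from the check-digit position (so the 1st, 3rd, 5th, ... of the partial from the right).
  doubled (with −9 where >9): 4 4 0 9 4 5 6 → sum 32
  kept as-is: 4 7 0 8 5 7 → sum 31
Total = 32 + 31 = 63.
Check digit = (10 − (63 mod 10)) mod 10 = 7.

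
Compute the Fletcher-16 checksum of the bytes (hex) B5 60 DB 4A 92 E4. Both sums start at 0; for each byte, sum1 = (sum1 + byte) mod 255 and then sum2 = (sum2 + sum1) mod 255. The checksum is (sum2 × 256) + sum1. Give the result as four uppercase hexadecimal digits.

Running sums (mod 255):
  after byte 0 (B5): sum1=181, sum2=181
  after byte 1 (60): sum1=22, sum2=203
  after byte 2 (DB): sum1=241, sum2=189
  after byte 3 (4A): sum1=60, sum2=249
  after byte 4 (92): sum1=206, sum2=200
  after byte 5 (E4): sum1=179, sum2=124
Checksum = sum2·256 + sum1 = 124·256 + 179 = 31923 = 0x7CB3.

7CB3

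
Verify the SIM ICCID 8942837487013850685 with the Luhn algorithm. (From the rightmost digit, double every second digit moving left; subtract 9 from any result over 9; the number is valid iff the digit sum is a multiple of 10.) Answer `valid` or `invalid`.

invalid

From the right, keep odd positions and double even positions (subtract 9 from any doubled value over 9):
  doubled (positions 2,4,...): 7 0 7 2 5 8 6 4 9 → sum 48
  kept (positions 1,3,...): 5 6 5 3 0 8 7 8 4 8 → sum 54
Total = 102.
102 mod 10 = 2, so the number is invalid.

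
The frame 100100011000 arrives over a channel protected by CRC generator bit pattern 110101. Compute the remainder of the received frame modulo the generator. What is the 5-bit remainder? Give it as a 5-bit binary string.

00000

Modulo-2 division of 100100011000 by 110101:
  pos 0: 100100 XOR 110101 = 010001
  pos 1: 100010 XOR 110101 = 010111
  pos 2: 101111 XOR 110101 = 011010
  pos 3: 110101 XOR 110101 = 000000
Remainder = 00000 (zero — the frame passes the CRC check).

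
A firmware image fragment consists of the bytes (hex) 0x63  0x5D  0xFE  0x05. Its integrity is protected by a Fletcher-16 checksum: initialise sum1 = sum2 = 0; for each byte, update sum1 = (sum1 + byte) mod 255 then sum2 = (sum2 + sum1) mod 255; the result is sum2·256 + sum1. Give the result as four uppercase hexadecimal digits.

A8C4

Running sums (mod 255):
  after byte 0 (0x63): sum1=99, sum2=99
  after byte 1 (0x5D): sum1=192, sum2=36
  after byte 2 (0xFE): sum1=191, sum2=227
  after byte 3 (0x05): sum1=196, sum2=168
Checksum = sum2·256 + sum1 = 168·256 + 196 = 43204 = 0xA8C4.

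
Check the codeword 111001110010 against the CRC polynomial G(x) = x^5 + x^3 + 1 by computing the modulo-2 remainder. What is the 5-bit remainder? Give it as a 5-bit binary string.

01000

Modulo-2 division of 111001110010 by 101001:
  pos 0: 111001 XOR 101001 = 010000
  pos 1: 100001 XOR 101001 = 001000
  pos 3: 100010 XOR 101001 = 001011
  pos 5: 101101 XOR 101001 = 000100
Remainder = 01000 (nonzero — an error is detected).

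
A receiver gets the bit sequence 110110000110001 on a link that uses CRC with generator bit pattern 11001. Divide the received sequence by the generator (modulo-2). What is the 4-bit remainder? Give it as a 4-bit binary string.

1110

Modulo-2 division of 110110000110001 by 11001:
  pos 0: 11011 XOR 11001 = 00010
  pos 3: 10000 XOR 11001 = 01001
  pos 4: 10010 XOR 11001 = 01011
  pos 5: 10111 XOR 11001 = 01110
  pos 6: 11101 XOR 11001 = 00100
  pos 8: 10000 XOR 11001 = 01001
  pos 9: 10010 XOR 11001 = 01011
  pos 10: 10111 XOR 11001 = 01110
Remainder = 1110 (nonzero — an error is detected).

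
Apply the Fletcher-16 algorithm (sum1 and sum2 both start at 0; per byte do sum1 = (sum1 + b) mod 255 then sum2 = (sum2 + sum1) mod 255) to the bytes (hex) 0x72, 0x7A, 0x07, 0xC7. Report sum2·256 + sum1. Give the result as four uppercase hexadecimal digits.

0FBB

Running sums (mod 255):
  after byte 0 (0x72): sum1=114, sum2=114
  after byte 1 (0x7A): sum1=236, sum2=95
  after byte 2 (0x07): sum1=243, sum2=83
  after byte 3 (0xC7): sum1=187, sum2=15
Checksum = sum2·256 + sum1 = 15·256 + 187 = 4027 = 0x0FBB.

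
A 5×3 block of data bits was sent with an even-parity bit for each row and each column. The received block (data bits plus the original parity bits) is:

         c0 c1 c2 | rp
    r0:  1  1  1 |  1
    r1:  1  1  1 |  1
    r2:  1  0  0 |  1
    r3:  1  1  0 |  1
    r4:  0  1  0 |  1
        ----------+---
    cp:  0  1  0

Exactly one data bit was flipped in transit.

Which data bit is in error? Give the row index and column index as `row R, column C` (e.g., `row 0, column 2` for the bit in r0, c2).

row 3, column 1

Recompute each row's even parity and compare to rp:
  r0: data parity 1, sent rp 1 → ok
  r1: data parity 1, sent rp 1 → ok
  r2: data parity 1, sent rp 1 → ok
  r3: data parity 0, sent rp 1 → mismatch
  r4: data parity 1, sent rp 1 → ok
Recompute each column's even parity and compare to cp:
  c0: data parity 0, sent cp 0 → ok
  c1: data parity 0, sent cp 1 → mismatch
  c2: data parity 0, sent cp 0 → ok
Exactly one row (r3) and one column (c1) fail → the flipped bit is at their intersection.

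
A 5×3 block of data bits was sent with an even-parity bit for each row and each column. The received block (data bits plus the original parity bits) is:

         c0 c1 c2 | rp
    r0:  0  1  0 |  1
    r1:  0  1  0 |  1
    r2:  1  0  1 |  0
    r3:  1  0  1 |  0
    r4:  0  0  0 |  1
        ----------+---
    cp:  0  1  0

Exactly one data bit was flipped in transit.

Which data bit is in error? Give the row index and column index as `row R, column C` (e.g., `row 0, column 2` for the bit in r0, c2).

row 4, column 1

Recompute each row's even parity and compare to rp:
  r0: data parity 1, sent rp 1 → ok
  r1: data parity 1, sent rp 1 → ok
  r2: data parity 0, sent rp 0 → ok
  r3: data parity 0, sent rp 0 → ok
  r4: data parity 0, sent rp 1 → mismatch
Recompute each column's even parity and compare to cp:
  c0: data parity 0, sent cp 0 → ok
  c1: data parity 0, sent cp 1 → mismatch
  c2: data parity 0, sent cp 0 → ok
Exactly one row (r4) and one column (c1) fail → the flipped bit is at their intersection.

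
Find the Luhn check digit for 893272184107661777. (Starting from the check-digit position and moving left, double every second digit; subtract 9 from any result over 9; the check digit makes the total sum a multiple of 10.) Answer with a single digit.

Partial digits right→left: 7 7 7 1 6 6 7 0 1 4 8 1 2 7 2 3 9 8
Double every second digit counting from the check-digit position (so the 1st, 3rd, 5th, ... of the partial from the right).
  doubled (with −9 where >9): 5 5 3 5 2 7 4 4 9 → sum 44
  kept as-is: 7 1 6 0 4 1 7 3 8 → sum 37
Total = 44 + 37 = 81.
Check digit = (10 − (81 mod 10)) mod 10 = 9.

9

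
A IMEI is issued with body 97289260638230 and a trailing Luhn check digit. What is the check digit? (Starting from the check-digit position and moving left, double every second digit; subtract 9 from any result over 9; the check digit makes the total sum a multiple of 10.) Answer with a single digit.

Partial digits right→left: 0 3 2 8 3 6 0 6 2 9 8 2 7 9
Double every second digit counting from the check-digit position (so the 1st, 3rd, 5th, ... of the partial from the right).
  doubled (with −9 where >9): 0 4 6 0 4 7 5 → sum 26
  kept as-is: 3 8 6 6 9 2 9 → sum 43
Total = 26 + 43 = 69.
Check digit = (10 − (69 mod 10)) mod 10 = 1.

1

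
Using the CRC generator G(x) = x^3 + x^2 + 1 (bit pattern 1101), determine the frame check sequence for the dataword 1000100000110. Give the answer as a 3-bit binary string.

001

Append 3 zeros: 1000100000110000. Divide by 1101 (XOR where the leading bit is 1):
  pos 0: 1000 XOR 1101 = 0101
  pos 1: 1011 XOR 1101 = 0110
  pos 2: 1100 XOR 1101 = 0001
  pos 5: 1000 XOR 1101 = 0101
  pos 6: 1010 XOR 1101 = 0111
  pos 7: 1111 XOR 1101 = 0010
  pos 9: 1010 XOR 1101 = 0111
  pos 10: 1110 XOR 1101 = 0011
  pos 12: 1100 XOR 1101 = 0001
Remainder (last 3 bits) = 001. This is the CRC / FCS.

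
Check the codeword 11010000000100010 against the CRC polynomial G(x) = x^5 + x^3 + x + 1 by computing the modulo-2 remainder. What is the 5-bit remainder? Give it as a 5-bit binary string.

Modulo-2 division of 11010000000100010 by 101011:
  pos 0: 110100 XOR 101011 = 011111
  pos 1: 111110 XOR 101011 = 010101
  pos 2: 101010 XOR 101011 = 000001
  pos 7: 100010 XOR 101011 = 001001
  pos 9: 100100 XOR 101011 = 001111
  pos 11: 111110 XOR 101011 = 010101
Remainder = 10101 (nonzero — an error is detected).

10101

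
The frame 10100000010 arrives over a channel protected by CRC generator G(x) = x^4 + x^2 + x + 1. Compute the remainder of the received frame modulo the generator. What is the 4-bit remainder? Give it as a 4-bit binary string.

Modulo-2 division of 10100000010 by 10111:
  pos 0: 10100 XOR 10111 = 00011
  pos 3: 11000 XOR 10111 = 01111
  pos 4: 11110 XOR 10111 = 01001
  pos 5: 10011 XOR 10111 = 00100
Remainder = 1000 (nonzero — an error is detected).

1000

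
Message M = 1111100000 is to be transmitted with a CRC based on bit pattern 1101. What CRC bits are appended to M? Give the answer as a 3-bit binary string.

111

Append 3 zeros: 1111100000000. Divide by 1101 (XOR where the leading bit is 1):
  pos 0: 1111 XOR 1101 = 0010
  pos 2: 1010 XOR 1101 = 0111
  pos 3: 1110 XOR 1101 = 0011
  pos 5: 1100 XOR 1101 = 0001
  pos 8: 1000 XOR 1101 = 0101
  pos 9: 1010 XOR 1101 = 0111
Remainder (last 3 bits) = 111. This is the CRC / FCS.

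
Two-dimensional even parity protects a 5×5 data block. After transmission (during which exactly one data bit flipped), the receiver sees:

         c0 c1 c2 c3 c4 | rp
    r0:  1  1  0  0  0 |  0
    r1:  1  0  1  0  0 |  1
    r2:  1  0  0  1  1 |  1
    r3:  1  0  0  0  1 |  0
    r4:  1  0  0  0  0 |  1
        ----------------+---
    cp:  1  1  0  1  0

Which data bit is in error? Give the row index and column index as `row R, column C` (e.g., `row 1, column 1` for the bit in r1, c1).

Recompute each row's even parity and compare to rp:
  r0: data parity 0, sent rp 0 → ok
  r1: data parity 0, sent rp 1 → mismatch
  r2: data parity 1, sent rp 1 → ok
  r3: data parity 0, sent rp 0 → ok
  r4: data parity 1, sent rp 1 → ok
Recompute each column's even parity and compare to cp:
  c0: data parity 1, sent cp 1 → ok
  c1: data parity 1, sent cp 1 → ok
  c2: data parity 1, sent cp 0 → mismatch
  c3: data parity 1, sent cp 1 → ok
  c4: data parity 0, sent cp 0 → ok
Exactly one row (r1) and one column (c2) fail → the flipped bit is at their intersection.

row 1, column 2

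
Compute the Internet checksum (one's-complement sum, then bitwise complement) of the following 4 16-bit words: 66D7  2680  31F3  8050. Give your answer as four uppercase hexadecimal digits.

C064

One's-complement addition (fold any carry out of bit 15 back into bit 0):
  0x66D7 + 0x2680 = 0x08D57
  0x8D57 + 0x31F3 = 0x0BF4A
  0xBF4A + 0x8050 = 0x13F9A → wrap carry → 0x3F9B
One's-complement sum = 0x3F9B.
Checksum = ~0x3F9B & 0xFFFF = 0xC064.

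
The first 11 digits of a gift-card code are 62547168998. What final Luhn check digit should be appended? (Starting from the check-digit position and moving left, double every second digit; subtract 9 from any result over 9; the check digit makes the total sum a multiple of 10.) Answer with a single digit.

Partial digits right→left: 8 9 9 8 6 1 7 4 5 2 6
Double every second digit counting from the check-digit position (so the 1st, 3rd, 5th, ... of the partial from the right).
  doubled (with −9 where >9): 7 9 3 5 1 3 → sum 28
  kept as-is: 9 8 1 4 2 → sum 24
Total = 28 + 24 = 52.
Check digit = (10 − (52 mod 10)) mod 10 = 8.

8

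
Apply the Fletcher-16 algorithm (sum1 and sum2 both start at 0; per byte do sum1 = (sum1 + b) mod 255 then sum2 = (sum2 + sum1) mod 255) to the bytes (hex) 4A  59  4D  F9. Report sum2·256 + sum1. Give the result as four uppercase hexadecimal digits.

Running sums (mod 255):
  after byte 0 (4A): sum1=74, sum2=74
  after byte 1 (59): sum1=163, sum2=237
  after byte 2 (4D): sum1=240, sum2=222
  after byte 3 (F9): sum1=234, sum2=201
Checksum = sum2·256 + sum1 = 201·256 + 234 = 51690 = 0xC9EA.

C9EA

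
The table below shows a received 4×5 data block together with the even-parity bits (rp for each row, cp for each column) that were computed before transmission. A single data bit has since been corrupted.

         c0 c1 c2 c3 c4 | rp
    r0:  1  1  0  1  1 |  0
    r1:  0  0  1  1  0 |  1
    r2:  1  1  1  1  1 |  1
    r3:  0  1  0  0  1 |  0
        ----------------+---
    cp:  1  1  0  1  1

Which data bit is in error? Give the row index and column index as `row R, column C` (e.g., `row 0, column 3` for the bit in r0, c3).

row 1, column 0

Recompute each row's even parity and compare to rp:
  r0: data parity 0, sent rp 0 → ok
  r1: data parity 0, sent rp 1 → mismatch
  r2: data parity 1, sent rp 1 → ok
  r3: data parity 0, sent rp 0 → ok
Recompute each column's even parity and compare to cp:
  c0: data parity 0, sent cp 1 → mismatch
  c1: data parity 1, sent cp 1 → ok
  c2: data parity 0, sent cp 0 → ok
  c3: data parity 1, sent cp 1 → ok
  c4: data parity 1, sent cp 1 → ok
Exactly one row (r1) and one column (c0) fail → the flipped bit is at their intersection.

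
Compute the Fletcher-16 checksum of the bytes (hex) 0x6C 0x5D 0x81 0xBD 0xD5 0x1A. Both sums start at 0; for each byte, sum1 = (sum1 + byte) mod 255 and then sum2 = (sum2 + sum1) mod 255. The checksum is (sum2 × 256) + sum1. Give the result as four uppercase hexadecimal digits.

62F8

Running sums (mod 255):
  after byte 0 (0x6C): sum1=108, sum2=108
  after byte 1 (0x5D): sum1=201, sum2=54
  after byte 2 (0x81): sum1=75, sum2=129
  after byte 3 (0xBD): sum1=9, sum2=138
  after byte 4 (0xD5): sum1=222, sum2=105
  after byte 5 (0x1A): sum1=248, sum2=98
Checksum = sum2·256 + sum1 = 98·256 + 248 = 25336 = 0x62F8.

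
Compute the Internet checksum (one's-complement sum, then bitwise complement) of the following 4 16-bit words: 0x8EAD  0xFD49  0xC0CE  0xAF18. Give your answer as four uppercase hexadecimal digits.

0421

One's-complement addition (fold any carry out of bit 15 back into bit 0):
  0x8EAD + 0xFD49 = 0x18BF6 → wrap carry → 0x8BF7
  0x8BF7 + 0xC0CE = 0x14CC5 → wrap carry → 0x4CC6
  0x4CC6 + 0xAF18 = 0x0FBDE
One's-complement sum = 0xFBDE.
Checksum = ~0xFBDE & 0xFFFF = 0x0421.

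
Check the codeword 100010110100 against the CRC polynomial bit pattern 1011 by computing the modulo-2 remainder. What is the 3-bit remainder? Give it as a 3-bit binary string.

Modulo-2 division of 100010110100 by 1011:
  pos 0: 1000 XOR 1011 = 0011
  pos 2: 1110 XOR 1011 = 0101
  pos 3: 1011 XOR 1011 = 0000
  pos 7: 1010 XOR 1011 = 0001
Remainder = 010 (nonzero — an error is detected).

010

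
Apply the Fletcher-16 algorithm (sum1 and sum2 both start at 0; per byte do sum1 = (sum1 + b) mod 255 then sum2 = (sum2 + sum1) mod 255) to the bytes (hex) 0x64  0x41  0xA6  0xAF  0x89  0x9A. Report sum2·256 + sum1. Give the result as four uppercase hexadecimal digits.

Running sums (mod 255):
  after byte 0 (0x64): sum1=100, sum2=100
  after byte 1 (0x41): sum1=165, sum2=10
  after byte 2 (0xA6): sum1=76, sum2=86
  after byte 3 (0xAF): sum1=251, sum2=82
  after byte 4 (0x89): sum1=133, sum2=215
  after byte 5 (0x9A): sum1=32, sum2=247
Checksum = sum2·256 + sum1 = 247·256 + 32 = 63264 = 0xF720.

F720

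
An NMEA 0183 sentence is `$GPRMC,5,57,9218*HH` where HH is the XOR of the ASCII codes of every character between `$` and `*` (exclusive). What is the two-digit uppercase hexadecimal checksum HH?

XOR the ASCII codes of the payload characters:
  'G' = 0x47 → acc = 0x47
  'P' = 0x50 → acc = 0x17
  'R' = 0x52 → acc = 0x45
  'M' = 0x4D → acc = 0x08
  'C' = 0x43 → acc = 0x4B
  ',' = 0x2C → acc = 0x67
  '5' = 0x35 → acc = 0x52
  ',' = 0x2C → acc = 0x7E
  '5' = 0x35 → acc = 0x4B
  '7' = 0x37 → acc = 0x7C
  ',' = 0x2C → acc = 0x50
  '9' = 0x39 → acc = 0x69
  '2' = 0x32 → acc = 0x5B
  '1' = 0x31 → acc = 0x6A
  '8' = 0x38 → acc = 0x52
Checksum = 0x52.

52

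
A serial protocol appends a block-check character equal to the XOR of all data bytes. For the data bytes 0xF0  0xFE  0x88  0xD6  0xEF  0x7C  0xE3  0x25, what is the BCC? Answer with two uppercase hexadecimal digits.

05

XOR the bytes together:
  start with 0xF0
  0xF0 ⊕ 0xFE = 0x0E
  0x0E ⊕ 0x88 = 0x86
  0x86 ⊕ 0xD6 = 0x50
  0x50 ⊕ 0xEF = 0xBF
  0xBF ⊕ 0x7C = 0xC3
  0xC3 ⊕ 0xE3 = 0x20
  0x20 ⊕ 0x25 = 0x05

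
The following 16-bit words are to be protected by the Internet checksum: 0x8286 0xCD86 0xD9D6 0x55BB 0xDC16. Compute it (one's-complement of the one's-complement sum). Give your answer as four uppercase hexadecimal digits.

One's-complement addition (fold any carry out of bit 15 back into bit 0):
  0x8286 + 0xCD86 = 0x1500C → wrap carry → 0x500D
  0x500D + 0xD9D6 = 0x129E3 → wrap carry → 0x29E4
  0x29E4 + 0x55BB = 0x07F9F
  0x7F9F + 0xDC16 = 0x15BB5 → wrap carry → 0x5BB6
One's-complement sum = 0x5BB6.
Checksum = ~0x5BB6 & 0xFFFF = 0xA449.

A449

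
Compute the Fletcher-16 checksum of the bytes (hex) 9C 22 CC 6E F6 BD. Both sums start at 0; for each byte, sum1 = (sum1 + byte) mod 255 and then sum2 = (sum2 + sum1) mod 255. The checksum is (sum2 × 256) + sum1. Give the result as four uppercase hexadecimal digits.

Running sums (mod 255):
  after byte 0 (9C): sum1=156, sum2=156
  after byte 1 (22): sum1=190, sum2=91
  after byte 2 (CC): sum1=139, sum2=230
  after byte 3 (6E): sum1=249, sum2=224
  after byte 4 (F6): sum1=240, sum2=209
  after byte 5 (BD): sum1=174, sum2=128
Checksum = sum2·256 + sum1 = 128·256 + 174 = 32942 = 0x80AE.

80AE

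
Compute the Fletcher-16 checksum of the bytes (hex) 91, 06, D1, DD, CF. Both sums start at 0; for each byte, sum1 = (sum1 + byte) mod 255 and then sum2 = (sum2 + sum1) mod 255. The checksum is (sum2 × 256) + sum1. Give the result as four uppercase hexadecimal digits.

F017

Running sums (mod 255):
  after byte 0 (91): sum1=145, sum2=145
  after byte 1 (06): sum1=151, sum2=41
  after byte 2 (D1): sum1=105, sum2=146
  after byte 3 (DD): sum1=71, sum2=217
  after byte 4 (CF): sum1=23, sum2=240
Checksum = sum2·256 + sum1 = 240·256 + 23 = 61463 = 0xF017.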